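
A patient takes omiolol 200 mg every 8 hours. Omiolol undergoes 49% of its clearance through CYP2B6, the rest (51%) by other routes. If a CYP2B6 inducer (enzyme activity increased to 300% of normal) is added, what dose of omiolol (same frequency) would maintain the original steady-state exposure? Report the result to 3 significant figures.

The CYP2B6 pathway (49% of clearance) increases to 3× activity: 0.49 × 3 = 1.47.
Non-CYP routes (51%) are unchanged.
Relative clearance = 1.47 + 0.51 = 1.98.
Css,avg = (dose rate)/CL, so holding Css fixed requires dose ∝ CL: 200 × 1.98 = 396 mg.

396 mg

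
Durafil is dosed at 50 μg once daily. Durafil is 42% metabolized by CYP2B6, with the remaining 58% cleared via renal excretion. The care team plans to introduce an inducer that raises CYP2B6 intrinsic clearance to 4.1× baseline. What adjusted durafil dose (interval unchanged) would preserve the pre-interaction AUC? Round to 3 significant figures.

CYP2B6: 0.42 × 4.1 = 1.722
Other: 0.58 (unchanged)
New clearance relative to baseline: 1.722 + 0.58 = 2.302.
To maintain the same steady-state level, dose must scale with clearance: new dose = 50 × 2.302 = 115 μg.

115 μg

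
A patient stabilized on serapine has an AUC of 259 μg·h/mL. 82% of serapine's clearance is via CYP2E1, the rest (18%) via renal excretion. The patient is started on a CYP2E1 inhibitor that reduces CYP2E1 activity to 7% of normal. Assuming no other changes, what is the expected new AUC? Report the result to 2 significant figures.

1.1 × 10³ μg·h/mL

The CYP2E1 pathway (82% of clearance) drops to 0.07× activity: 0.82 × 0.07 = 0.0574.
The remaining 18% of clearance is unaffected.
Relative clearance = 0.0574 + 0.18 = 0.2374.
New AUC = baseline ÷ relative clearance = 259 / 0.2374 = 1.1 × 10³ μg·h/mL.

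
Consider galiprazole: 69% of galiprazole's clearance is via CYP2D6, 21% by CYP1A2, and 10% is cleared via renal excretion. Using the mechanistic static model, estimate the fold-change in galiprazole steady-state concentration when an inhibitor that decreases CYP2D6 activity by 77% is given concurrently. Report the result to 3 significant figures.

The CYP2D6 pathway (69% of clearance) drops to 0.23× activity: 0.69 × 0.23 = 0.1587.
CYP1A2 (21%) and the residual 10% are unaffected.
CL_new/CL_old = 0.1587 + 0.21 + 0.1 = 0.4687.
Steady-state concentration ratio = CL_old/CL_new = 1 / 0.4687 = 2.13.

2.13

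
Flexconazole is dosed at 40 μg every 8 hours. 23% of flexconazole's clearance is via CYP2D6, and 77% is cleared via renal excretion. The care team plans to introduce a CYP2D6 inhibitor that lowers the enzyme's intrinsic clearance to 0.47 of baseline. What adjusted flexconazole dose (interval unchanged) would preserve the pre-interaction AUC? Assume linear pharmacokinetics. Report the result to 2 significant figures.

35 μg

The CYP2D6 pathway (23% of clearance) drops to 0.47× activity: 0.23 × 0.47 = 0.1081.
The remaining 77% of clearance is unaffected.
CL_new/CL_old = 0.1081 + 0.77 = 0.8781.
To maintain the same steady-state level, dose must scale with clearance: new dose = 40 × 0.8781 = 35 μg.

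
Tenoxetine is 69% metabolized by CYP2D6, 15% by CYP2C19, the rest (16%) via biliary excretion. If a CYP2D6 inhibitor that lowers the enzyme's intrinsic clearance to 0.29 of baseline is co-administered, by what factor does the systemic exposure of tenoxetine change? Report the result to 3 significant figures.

The CYP2D6 pathway (69% of clearance) is reduced to 0.29× activity: 0.69 × 0.29 = 0.2001.
CYP2C19 (15%) and the residual 16% are unaffected.
CL_new/CL_old = 0.2001 + 0.15 + 0.16 = 0.5101.
Since systemic exposure ∝ 1/CL, the ratio is 1 / 0.5101 = 1.96.

1.96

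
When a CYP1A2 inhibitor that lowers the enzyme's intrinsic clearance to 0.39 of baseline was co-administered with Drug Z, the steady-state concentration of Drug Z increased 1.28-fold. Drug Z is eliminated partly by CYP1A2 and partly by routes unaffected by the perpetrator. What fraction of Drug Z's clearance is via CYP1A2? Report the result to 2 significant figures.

Call the CYP1A2 fraction fm. After the interaction, CL_new/CL_old = fm × 0.39 + (1 − fm).
Steady-state concentration ratio = 1 / (new CL fraction), so new CL fraction = 1 / 1.28 = 0.7812.
fm × 0.39 + 1 − fm = 0.7812  ⇒  fm × (0.39 − 1) = −0.2188  ⇒  fm = 0.36.

0.36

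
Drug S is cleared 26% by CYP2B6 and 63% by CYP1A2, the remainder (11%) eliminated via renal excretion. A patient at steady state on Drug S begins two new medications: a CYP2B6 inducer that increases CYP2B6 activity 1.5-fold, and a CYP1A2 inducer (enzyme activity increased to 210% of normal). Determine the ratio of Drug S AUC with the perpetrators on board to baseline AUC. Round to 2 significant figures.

The CYP2B6 pathway (26% of clearance) increases to 1.5× activity: 0.26 × 1.5 = 0.39.
The CYP1A2 pathway (63% of clearance) is boosted to 2.1× activity: 0.63 × 2.1 = 1.323.
Non-CYP routes (11%) are unchanged.
CL_new/CL_old = 0.39 + 1.323 + 0.11 = 1.823.
Because AUC varies inversely with clearance, the combined effect is 1 / 1.823 = 0.55.

0.55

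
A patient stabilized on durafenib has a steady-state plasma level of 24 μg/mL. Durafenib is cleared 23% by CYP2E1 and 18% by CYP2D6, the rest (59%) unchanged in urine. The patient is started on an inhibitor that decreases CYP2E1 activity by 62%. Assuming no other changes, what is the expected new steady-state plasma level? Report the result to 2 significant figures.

The CYP2E1 pathway (23% of clearance) is reduced to 0.38× activity: 0.23 × 0.38 = 0.0874.
CYP2D6 (18%) and the residual 59% are unaffected.
CL_new/CL_old = 0.0874 + 0.18 + 0.59 = 0.8574.
Steady-state plasma level ∝ 1/CL, so new value = 24 / 0.8574 = 28 μg/mL.

28 μg/mL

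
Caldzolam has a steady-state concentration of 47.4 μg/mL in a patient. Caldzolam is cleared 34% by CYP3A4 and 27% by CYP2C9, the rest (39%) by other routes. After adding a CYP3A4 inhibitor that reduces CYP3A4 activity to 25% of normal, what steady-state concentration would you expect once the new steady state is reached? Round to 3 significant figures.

63.6 μg/mL

CYP3A4: 0.34 × 0.25 = 0.085
CYP2C9: 0.27 (unchanged)
Other: 0.39 (unchanged)
New clearance relative to baseline: 0.085 + 0.27 + 0.39 = 0.745.
With dosing unchanged, steady-state concentration scales as 1/CL: 47.4 / 0.745 = 63.6 μg/mL.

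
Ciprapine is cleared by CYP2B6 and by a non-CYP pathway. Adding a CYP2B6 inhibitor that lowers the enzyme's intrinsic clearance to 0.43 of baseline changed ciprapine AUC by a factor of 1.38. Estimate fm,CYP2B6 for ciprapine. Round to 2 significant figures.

CL'/CL = 1 / 1.38 = 0.7246
0.43·fm + (1 − fm) = 0.7246
fm = (0.7246 − 1) / (0.43 − 1) = 0.48

0.48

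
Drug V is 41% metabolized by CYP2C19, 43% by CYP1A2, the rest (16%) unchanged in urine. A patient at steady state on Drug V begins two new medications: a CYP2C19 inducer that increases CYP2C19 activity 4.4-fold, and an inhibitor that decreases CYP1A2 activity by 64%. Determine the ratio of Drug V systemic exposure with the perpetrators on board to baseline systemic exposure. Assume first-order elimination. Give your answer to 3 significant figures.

0.472

CYP2C19: 0.41 × 4.4 = 1.804
CYP1A2: 0.43 × 0.36 = 0.1548
Other: 0.16 (unchanged)
Relative clearance = 1.804 + 0.1548 + 0.16 = 2.1188.
Systemic exposure ∝ 1/CL: fold-change = 1 / 2.1188 = 0.472.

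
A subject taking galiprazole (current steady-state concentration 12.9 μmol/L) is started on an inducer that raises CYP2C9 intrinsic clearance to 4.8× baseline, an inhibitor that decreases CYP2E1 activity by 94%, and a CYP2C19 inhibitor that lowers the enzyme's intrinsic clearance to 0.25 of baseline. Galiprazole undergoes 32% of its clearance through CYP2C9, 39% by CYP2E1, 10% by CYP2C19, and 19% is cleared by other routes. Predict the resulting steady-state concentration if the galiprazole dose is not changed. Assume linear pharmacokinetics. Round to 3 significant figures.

7.27 μmol/L

CYP2C9: 0.32 × 4.8 = 1.536
CYP2E1: 0.39 × 0.06 = 0.0234
CYP2C19: 0.1 × 0.25 = 0.025
Other: 0.19 (unchanged)
CL_new/CL_old = 1.536 + 0.0234 + 0.025 + 0.19 = 1.7744.
Steady-state concentration ∝ 1/CL: new value = 12.9 / 1.7744 = 7.27 μmol/L.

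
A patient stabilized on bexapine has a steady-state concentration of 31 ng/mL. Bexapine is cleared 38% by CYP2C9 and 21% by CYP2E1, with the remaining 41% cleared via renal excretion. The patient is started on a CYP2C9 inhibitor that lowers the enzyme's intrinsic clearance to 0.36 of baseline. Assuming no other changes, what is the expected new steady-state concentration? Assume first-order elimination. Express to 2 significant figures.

41 ng/mL

The CYP2C9 pathway (38% of clearance) drops to 0.36× activity: 0.38 × 0.36 = 0.1368.
CYP2E1 (21%) and the residual 41% are unaffected.
Relative clearance = 0.1368 + 0.21 + 0.41 = 0.7568.
With dosing unchanged, steady-state concentration scales as 1/CL: 31 / 0.7568 = 41 ng/mL.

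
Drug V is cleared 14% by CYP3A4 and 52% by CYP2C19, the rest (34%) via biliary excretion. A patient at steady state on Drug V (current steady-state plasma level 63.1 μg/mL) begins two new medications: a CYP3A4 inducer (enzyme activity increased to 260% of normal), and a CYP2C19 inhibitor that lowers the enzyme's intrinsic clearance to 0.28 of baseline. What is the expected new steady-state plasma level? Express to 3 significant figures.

74.3 μg/mL

The CYP3A4 pathway (14% of clearance) is boosted to 2.6× activity: 0.14 × 2.6 = 0.364.
The CYP2C19 pathway (52% of clearance) falls to 0.28× activity: 0.52 × 0.28 = 0.1456.
The remaining 34% of clearance is unaffected.
Relative clearance = 0.364 + 0.1456 + 0.34 = 0.8496.
Dividing the baseline by the relative clearance: 63.1 / 0.8496 = 74.3 μg/mL.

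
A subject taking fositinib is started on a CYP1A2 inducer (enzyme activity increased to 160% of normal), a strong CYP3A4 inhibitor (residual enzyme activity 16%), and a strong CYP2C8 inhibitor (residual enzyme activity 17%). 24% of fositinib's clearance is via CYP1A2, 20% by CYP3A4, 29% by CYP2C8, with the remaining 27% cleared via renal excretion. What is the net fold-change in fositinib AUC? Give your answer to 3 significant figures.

1.36

CYP1A2: 0.24 × 1.6 = 0.384
CYP3A4: 0.2 × 0.16 = 0.032
CYP2C8: 0.29 × 0.17 = 0.0493
Other: 0.27 (unchanged)
Relative clearance = 0.384 + 0.032 + 0.0493 + 0.27 = 0.7353.
AUC ∝ 1/CL: fold-change = 1 / 0.7353 = 1.36.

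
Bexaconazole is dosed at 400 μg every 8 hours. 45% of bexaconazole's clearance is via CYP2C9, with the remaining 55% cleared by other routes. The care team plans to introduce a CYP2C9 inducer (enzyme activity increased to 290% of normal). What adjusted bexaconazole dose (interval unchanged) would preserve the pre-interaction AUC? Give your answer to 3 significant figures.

742 μg

The CYP2C9 pathway (45% of clearance) increases to 2.9× activity: 0.45 × 2.9 = 1.305.
Non-CYP routes (55%) are unchanged.
Relative clearance = 1.305 + 0.55 = 1.855.
Exposure is unchanged when dose changes in proportion to clearance. New dose = 400 μg × 1.855 = 742 μg.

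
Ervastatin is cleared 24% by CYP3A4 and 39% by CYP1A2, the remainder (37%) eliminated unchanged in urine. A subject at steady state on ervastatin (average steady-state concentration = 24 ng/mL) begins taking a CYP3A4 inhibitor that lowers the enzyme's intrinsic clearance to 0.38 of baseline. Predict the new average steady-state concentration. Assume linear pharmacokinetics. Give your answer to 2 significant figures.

The CYP3A4 pathway (24% of clearance) is reduced to 0.38× activity: 0.24 × 0.38 = 0.0912.
CYP1A2 (39%) and the residual 37% are unaffected.
CL_new/CL_old = 0.0912 + 0.39 + 0.37 = 0.8512.
Average steady-state concentration ∝ 1/CL, so new value = 24 / 0.8512 = 28 ng/mL.

28 ng/mL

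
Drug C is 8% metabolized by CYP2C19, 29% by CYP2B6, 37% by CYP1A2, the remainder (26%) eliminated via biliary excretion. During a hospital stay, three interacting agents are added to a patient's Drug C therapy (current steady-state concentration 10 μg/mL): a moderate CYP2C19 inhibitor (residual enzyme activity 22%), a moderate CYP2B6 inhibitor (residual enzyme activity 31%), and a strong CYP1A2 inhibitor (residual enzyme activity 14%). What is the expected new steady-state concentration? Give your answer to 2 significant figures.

The CYP2C19 pathway (8% of clearance) drops to 0.22× activity: 0.08 × 0.22 = 0.0176.
The CYP2B6 pathway (29% of clearance) falls to 0.31× activity: 0.29 × 0.31 = 0.0899.
The CYP1A2 pathway (37% of clearance) is reduced to 0.14× activity: 0.37 × 0.14 = 0.0518.
Non-CYP routes (26%) are unchanged.
New clearance relative to baseline: 0.0176 + 0.0899 + 0.0518 + 0.26 = 0.4193.
New steady-state concentration = 10 / 0.4193 = 24 μg/mL (concentration scales inversely with clearance).

24 μg/mL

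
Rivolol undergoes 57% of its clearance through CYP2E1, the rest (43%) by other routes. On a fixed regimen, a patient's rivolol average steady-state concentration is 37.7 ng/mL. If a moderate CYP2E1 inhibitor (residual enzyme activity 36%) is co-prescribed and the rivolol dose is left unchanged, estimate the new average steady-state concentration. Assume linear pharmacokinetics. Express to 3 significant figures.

The CYP2E1 pathway (57% of clearance) falls to 0.36× activity: 0.57 × 0.36 = 0.2052.
The remaining 43% of clearance is unaffected.
CL_new/CL_old = 0.2052 + 0.43 = 0.6352.
With dosing unchanged, average steady-state concentration scales as 1/CL: 37.7 / 0.6352 = 59.4 ng/mL.

59.4 ng/mL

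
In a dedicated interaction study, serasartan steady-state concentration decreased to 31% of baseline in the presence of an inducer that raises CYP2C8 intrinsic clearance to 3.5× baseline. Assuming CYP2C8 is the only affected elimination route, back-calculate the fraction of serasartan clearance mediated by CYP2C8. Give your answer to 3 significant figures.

CL'/CL = 1 / 0.310 = 3.226
3.5·fm + (1 − fm) = 3.226
fm = (3.226 − 1) / (3.5 − 1) = 0.890

0.890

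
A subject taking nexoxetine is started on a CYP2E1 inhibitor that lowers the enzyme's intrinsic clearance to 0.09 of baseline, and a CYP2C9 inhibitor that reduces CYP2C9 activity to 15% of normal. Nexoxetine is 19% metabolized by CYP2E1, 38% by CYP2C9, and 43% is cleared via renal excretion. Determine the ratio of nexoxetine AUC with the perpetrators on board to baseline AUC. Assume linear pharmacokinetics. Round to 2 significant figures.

2.0

CYP2E1: 0.19 × 0.09 = 0.0171
CYP2C9: 0.38 × 0.15 = 0.057
Other: 0.43 (unchanged)
New clearance relative to baseline: 0.0171 + 0.057 + 0.43 = 0.5041.
AUC ∝ 1/CL: fold-change = 1 / 0.5041 = 2.0.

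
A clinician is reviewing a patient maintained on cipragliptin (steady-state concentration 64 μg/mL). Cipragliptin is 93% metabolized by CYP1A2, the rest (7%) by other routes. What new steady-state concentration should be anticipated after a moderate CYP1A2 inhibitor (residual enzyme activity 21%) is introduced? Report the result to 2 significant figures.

CYP1A2: 0.93 × 0.21 = 0.1953
Other: 0.07 (unchanged)
CL_new/CL_old = 0.1953 + 0.07 = 0.2653.
Steady-state concentration ∝ 1/CL, so new value = 64 / 0.2653 = 2.4 × 10² μg/mL.

2.4 × 10² μg/mL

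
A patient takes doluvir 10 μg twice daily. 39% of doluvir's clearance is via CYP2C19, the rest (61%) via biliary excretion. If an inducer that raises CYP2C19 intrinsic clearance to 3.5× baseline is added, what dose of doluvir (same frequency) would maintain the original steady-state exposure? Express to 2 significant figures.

The CYP2C19 pathway (39% of clearance) increases to 3.5× activity: 0.39 × 3.5 = 1.365.
Non-CYP routes (61%) are unchanged.
New clearance relative to baseline: 1.365 + 0.61 = 1.975.
Css,avg = (dose rate)/CL, so holding Css fixed requires dose ∝ CL: 10 × 1.975 = 20 μg.

20 μg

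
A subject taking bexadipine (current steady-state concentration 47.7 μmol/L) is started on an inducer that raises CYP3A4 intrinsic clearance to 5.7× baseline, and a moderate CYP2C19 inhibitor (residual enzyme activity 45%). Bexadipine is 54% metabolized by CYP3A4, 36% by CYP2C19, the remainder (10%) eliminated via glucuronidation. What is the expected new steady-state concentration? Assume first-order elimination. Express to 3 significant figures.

The CYP3A4 pathway (54% of clearance) is boosted to 5.7× activity: 0.54 × 5.7 = 3.078.
The CYP2C19 pathway (36% of clearance) drops to 0.45× activity: 0.36 × 0.45 = 0.162.
Non-CYP routes (10%) are unchanged.
Relative clearance = 3.078 + 0.162 + 0.1 = 3.34.
Dividing the baseline by the relative clearance: 47.7 / 3.34 = 14.3 μmol/L.

14.3 μmol/L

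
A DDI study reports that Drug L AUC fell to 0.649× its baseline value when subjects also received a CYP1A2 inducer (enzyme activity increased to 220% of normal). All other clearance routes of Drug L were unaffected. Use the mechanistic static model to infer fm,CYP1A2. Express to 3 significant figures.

0.451

Write x for the fraction cleared via CYP1A2. The observed AUC change means clearance rose to 1/0.649 = 1.541 of baseline.
Setting x·2.2 + (1 − x) = 1.541 and solving: x = (1.541 − 1)/(2.2 − 1) = 0.451.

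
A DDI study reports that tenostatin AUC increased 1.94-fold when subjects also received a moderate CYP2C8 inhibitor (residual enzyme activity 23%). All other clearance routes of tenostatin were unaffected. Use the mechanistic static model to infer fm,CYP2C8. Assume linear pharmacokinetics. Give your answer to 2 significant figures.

Call the CYP2C8 fraction fm. After the interaction, CL_new/CL_old = fm × 0.23 + (1 − fm).
AUC ratio = 1 / (new CL fraction), so new CL fraction = 1 / 1.94 = 0.5155.
fm × 0.23 + 1 − fm = 0.5155  ⇒  fm × (0.23 − 1) = −0.4845  ⇒  fm = 0.63.

0.63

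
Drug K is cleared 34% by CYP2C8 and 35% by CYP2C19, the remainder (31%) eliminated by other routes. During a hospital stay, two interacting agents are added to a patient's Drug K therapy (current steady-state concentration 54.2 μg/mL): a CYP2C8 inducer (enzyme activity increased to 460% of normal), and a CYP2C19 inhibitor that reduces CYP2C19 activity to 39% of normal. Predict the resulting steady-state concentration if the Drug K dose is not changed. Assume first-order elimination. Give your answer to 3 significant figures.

27.0 μg/mL

CYP2C8: 0.34 × 4.6 = 1.564
CYP2C19: 0.35 × 0.39 = 0.1365
Other: 0.31 (unchanged)
Relative clearance = 1.564 + 0.1365 + 0.31 = 2.0105.
New steady-state concentration = 54.2 / 2.0105 = 27.0 μg/mL (concentration scales inversely with clearance).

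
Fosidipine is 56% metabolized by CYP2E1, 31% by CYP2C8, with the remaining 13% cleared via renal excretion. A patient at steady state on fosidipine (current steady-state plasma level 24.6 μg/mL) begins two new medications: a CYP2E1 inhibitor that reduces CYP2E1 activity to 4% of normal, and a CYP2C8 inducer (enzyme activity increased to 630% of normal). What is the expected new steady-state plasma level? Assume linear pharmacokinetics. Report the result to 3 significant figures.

CYP2E1: 0.56 × 0.04 = 0.0224
CYP2C8: 0.31 × 6.3 = 1.953
Other: 0.13 (unchanged)
New clearance relative to baseline: 0.0224 + 1.953 + 0.13 = 2.1054.
New steady-state plasma level = 24.6 / 2.1054 = 11.7 μg/mL (concentration scales inversely with clearance).

11.7 μg/mL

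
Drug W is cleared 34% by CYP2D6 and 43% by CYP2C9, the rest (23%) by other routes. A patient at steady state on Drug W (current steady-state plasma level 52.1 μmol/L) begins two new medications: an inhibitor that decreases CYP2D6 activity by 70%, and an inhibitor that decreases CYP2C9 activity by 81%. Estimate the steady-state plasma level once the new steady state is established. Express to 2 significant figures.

1.3 × 10² μmol/L

CYP2D6: 0.34 × 0.3 = 0.102
CYP2C9: 0.43 × 0.19 = 0.0817
Other: 0.23 (unchanged)
CL_new/CL_old = 0.102 + 0.0817 + 0.23 = 0.4137.
Dividing the baseline by the relative clearance: 52.1 / 0.4137 = 1.3 × 10² μmol/L.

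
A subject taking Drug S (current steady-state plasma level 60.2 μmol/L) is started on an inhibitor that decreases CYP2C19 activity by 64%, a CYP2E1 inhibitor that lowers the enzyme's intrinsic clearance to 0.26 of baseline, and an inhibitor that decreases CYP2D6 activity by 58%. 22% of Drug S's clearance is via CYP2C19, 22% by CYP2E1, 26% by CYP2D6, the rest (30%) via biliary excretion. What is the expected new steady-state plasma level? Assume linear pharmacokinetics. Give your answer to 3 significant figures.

CYP2C19: 0.22 × 0.36 = 0.0792
CYP2E1: 0.22 × 0.26 = 0.0572
CYP2D6: 0.26 × 0.42 = 0.1092
Other: 0.3 (unchanged)
New clearance relative to baseline: 0.0792 + 0.0572 + 0.1092 + 0.3 = 0.5456.
Dividing the baseline by the relative clearance: 60.2 / 0.5456 = 110 μmol/L.

110 μmol/L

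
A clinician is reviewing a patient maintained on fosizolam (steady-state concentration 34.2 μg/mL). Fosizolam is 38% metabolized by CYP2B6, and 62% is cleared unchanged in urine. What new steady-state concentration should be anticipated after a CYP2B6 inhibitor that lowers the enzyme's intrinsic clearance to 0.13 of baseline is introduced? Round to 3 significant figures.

CYP2B6: 0.38 × 0.13 = 0.0494
Other: 0.62 (unchanged)
New clearance relative to baseline: 0.0494 + 0.62 = 0.6694.
New steady-state concentration = baseline ÷ relative clearance = 34.2 / 0.6694 = 51.1 μg/mL.

51.1 μg/mL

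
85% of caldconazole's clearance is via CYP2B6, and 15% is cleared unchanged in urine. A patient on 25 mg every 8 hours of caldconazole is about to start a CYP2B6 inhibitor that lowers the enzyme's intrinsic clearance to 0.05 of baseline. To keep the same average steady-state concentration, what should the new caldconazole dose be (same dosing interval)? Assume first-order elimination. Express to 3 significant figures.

The CYP2B6 pathway (85% of clearance) drops to 0.05× activity: 0.85 × 0.05 = 0.0425.
The remaining 15% of clearance is unaffected.
New clearance relative to baseline: 0.0425 + 0.15 = 0.1925.
To maintain the same steady-state level, dose must scale with clearance: new dose = 25 × 0.1925 = 4.81 mg.

4.81 mg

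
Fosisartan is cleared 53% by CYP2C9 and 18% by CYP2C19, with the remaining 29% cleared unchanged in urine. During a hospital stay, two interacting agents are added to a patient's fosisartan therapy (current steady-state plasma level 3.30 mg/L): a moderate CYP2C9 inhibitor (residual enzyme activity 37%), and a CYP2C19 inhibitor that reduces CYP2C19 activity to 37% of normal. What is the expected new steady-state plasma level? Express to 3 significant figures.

5.97 mg/L

The CYP2C9 pathway (53% of clearance) is reduced to 0.37× activity: 0.53 × 0.37 = 0.1961.
The CYP2C19 pathway (18% of clearance) is reduced to 0.37× activity: 0.18 × 0.37 = 0.0666.
Non-CYP routes (29%) are unchanged.
New clearance relative to baseline: 0.1961 + 0.0666 + 0.29 = 0.5527.
Dividing the baseline by the relative clearance: 3.30 / 0.5527 = 5.97 mg/L.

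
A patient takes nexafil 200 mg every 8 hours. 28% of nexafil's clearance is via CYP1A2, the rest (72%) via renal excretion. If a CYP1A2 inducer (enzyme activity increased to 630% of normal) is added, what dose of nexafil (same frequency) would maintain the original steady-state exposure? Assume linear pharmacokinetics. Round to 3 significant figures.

The CYP1A2 pathway (28% of clearance) is boosted to 6.3× activity: 0.28 × 6.3 = 1.764.
The remaining 72% of clearance is unaffected.
New clearance relative to baseline: 1.764 + 0.72 = 2.484.
Exposure is unchanged when dose changes in proportion to clearance. New dose = 200 mg × 2.484 = 497 mg.

497 mg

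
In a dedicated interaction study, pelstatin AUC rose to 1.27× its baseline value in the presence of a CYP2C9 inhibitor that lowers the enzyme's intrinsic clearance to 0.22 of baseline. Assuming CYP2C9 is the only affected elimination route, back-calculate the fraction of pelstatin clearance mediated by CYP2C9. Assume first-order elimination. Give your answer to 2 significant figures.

0.27

CL'/CL = 1 / 1.27 = 0.7874
0.22·fm + (1 − fm) = 0.7874
fm = (0.7874 − 1) / (0.22 − 1) = 0.27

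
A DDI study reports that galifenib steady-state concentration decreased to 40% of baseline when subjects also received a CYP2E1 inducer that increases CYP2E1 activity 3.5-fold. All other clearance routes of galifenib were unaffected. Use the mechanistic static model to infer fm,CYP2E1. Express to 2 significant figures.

CL'/CL = 1 / 0.400 = 2.5
3.5·fm + (1 − fm) = 2.5
fm = (2.5 − 1) / (3.5 − 1) = 0.60

0.60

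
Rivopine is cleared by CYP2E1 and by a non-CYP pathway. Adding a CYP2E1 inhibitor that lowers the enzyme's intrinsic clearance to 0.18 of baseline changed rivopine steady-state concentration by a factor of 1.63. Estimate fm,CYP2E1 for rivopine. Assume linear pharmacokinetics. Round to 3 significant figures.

CL'/CL = 1 / 1.63 = 0.6135
0.18·fm + (1 − fm) = 0.6135
fm = (0.6135 − 1) / (0.18 − 1) = 0.471

0.471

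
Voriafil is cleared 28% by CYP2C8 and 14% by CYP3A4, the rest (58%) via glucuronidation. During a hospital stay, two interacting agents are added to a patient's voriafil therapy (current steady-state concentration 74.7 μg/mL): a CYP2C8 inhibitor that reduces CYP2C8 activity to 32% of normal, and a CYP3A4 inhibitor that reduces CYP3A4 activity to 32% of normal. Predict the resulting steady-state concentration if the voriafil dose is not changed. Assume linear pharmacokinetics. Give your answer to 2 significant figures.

CYP2C8: 0.28 × 0.32 = 0.0896
CYP3A4: 0.14 × 0.32 = 0.0448
Other: 0.58 (unchanged)
New clearance relative to baseline: 0.0896 + 0.0448 + 0.58 = 0.7144.
Steady-state concentration ∝ 1/CL: new value = 74.7 / 0.7144 = 1.0 × 10² μg/mL.

1.0 × 10² μg/mL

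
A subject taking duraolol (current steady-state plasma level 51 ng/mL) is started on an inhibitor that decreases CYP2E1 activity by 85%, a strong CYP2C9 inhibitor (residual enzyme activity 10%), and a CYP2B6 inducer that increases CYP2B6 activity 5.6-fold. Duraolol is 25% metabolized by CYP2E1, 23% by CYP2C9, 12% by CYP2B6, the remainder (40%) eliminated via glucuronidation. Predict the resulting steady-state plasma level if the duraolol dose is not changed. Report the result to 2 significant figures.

The CYP2E1 pathway (25% of clearance) drops to 0.15× activity: 0.25 × 0.15 = 0.0375.
The CYP2C9 pathway (23% of clearance) is reduced to 0.1× activity: 0.23 × 0.1 = 0.023.
The CYP2B6 pathway (12% of clearance) increases to 5.6× activity: 0.12 × 5.6 = 0.672.
The remaining 40% of clearance is unaffected.
New clearance relative to baseline: 0.0375 + 0.023 + 0.672 + 0.4 = 1.1325.
Steady-state plasma level ∝ 1/CL: new value = 51 / 1.1325 = 45 ng/mL.

45 ng/mL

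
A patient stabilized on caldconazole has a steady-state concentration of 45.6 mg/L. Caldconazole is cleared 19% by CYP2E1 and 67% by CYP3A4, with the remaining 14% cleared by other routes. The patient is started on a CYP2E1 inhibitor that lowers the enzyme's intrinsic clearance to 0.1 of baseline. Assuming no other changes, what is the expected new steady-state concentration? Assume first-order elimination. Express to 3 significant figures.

The CYP2E1 pathway (19% of clearance) drops to 0.1× activity: 0.19 × 0.1 = 0.019.
CYP3A4 (67%) and the residual 14% are unaffected.
New clearance relative to baseline: 0.019 + 0.67 + 0.14 = 0.829.
Steady-state concentration ∝ 1/CL, so new value = 45.6 / 0.829 = 55.0 mg/L.

55.0 mg/L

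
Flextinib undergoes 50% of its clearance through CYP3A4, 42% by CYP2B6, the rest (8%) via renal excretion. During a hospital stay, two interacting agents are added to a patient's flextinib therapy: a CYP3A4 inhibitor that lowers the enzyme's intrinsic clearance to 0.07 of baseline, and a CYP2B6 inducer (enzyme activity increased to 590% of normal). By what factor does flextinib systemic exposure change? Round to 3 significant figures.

CYP3A4: 0.5 × 0.07 = 0.035
CYP2B6: 0.42 × 5.9 = 2.478
Other: 0.08 (unchanged)
CL_new/CL_old = 0.035 + 2.478 + 0.08 = 2.593.
Net systemic exposure ratio = 1 / 2.593 = 0.386.

0.386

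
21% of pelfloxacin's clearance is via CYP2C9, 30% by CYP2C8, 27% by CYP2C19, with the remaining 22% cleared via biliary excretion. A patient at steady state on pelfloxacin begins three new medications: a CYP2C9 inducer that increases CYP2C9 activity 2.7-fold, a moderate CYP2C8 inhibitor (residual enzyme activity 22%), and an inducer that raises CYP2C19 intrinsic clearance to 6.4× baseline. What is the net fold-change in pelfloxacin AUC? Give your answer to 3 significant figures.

The CYP2C9 pathway (21% of clearance) rises to 2.7× activity: 0.21 × 2.7 = 0.567.
The CYP2C8 pathway (30% of clearance) is reduced to 0.22× activity: 0.3 × 0.22 = 0.066.
The CYP2C19 pathway (27% of clearance) rises to 6.4× activity: 0.27 × 6.4 = 1.728.
The remaining 22% of clearance is unaffected.
New clearance relative to baseline: 0.567 + 0.066 + 1.728 + 0.22 = 2.581.
Net AUC ratio = 1 / 2.581 = 0.387.

0.387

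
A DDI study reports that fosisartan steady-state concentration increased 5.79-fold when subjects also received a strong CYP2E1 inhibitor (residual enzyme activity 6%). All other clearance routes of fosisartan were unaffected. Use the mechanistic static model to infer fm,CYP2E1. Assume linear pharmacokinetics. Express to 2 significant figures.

0.88

Call the CYP2E1 fraction fm. After the interaction, CL_new/CL_old = fm × 0.06 + (1 − fm).
Steady-state concentration ratio = 1 / (new CL fraction), so new CL fraction = 1 / 5.79 = 0.1727.
fm × 0.06 + 1 − fm = 0.1727  ⇒  fm × (0.06 − 1) = −0.8273  ⇒  fm = 0.88.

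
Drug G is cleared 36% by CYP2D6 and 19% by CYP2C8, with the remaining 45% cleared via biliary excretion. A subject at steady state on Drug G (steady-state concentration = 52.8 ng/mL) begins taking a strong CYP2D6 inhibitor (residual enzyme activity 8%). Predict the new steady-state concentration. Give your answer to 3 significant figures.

The CYP2D6 pathway (36% of clearance) drops to 0.08× activity: 0.36 × 0.08 = 0.0288.
CYP2C8 (19%) and the residual 45% are unaffected.
Relative clearance = 0.0288 + 0.19 + 0.45 = 0.6688.
Steady-state concentration ∝ 1/CL, so new value = 52.8 / 0.6688 = 78.9 ng/mL.

78.9 ng/mL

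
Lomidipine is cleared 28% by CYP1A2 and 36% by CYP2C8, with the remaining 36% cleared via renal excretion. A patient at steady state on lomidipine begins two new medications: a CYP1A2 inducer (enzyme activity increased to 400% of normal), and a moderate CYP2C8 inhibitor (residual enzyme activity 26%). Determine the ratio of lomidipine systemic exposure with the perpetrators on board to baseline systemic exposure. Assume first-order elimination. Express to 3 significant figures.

The CYP1A2 pathway (28% of clearance) is boosted to 4× activity: 0.28 × 4 = 1.12.
The CYP2C8 pathway (36% of clearance) is reduced to 0.26× activity: 0.36 × 0.26 = 0.0936.
The remaining 36% of clearance is unaffected.
New clearance relative to baseline: 1.12 + 0.0936 + 0.36 = 1.5736.
Net systemic exposure ratio = 1 / 1.5736 = 0.635.

0.635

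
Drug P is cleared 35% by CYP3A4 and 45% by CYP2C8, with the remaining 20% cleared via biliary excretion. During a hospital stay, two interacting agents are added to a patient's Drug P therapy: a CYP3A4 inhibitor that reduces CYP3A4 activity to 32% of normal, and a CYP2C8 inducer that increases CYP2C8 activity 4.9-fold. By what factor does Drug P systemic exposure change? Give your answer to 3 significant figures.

CYP3A4: 0.35 × 0.32 = 0.112
CYP2C8: 0.45 × 4.9 = 2.205
Other: 0.2 (unchanged)
CL_new/CL_old = 0.112 + 2.205 + 0.2 = 2.517.
Net systemic exposure ratio = 1 / 2.517 = 0.397.

0.397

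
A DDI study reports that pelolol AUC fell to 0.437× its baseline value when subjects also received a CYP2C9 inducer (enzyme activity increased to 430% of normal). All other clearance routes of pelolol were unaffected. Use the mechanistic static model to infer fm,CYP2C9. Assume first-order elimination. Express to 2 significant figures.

Let fm be the CYP2C9 fraction. New clearance relative to baseline = fm × 4.3 + (1 − fm).
AUC ratio = 1 / (new CL fraction), so new CL fraction = 1 / 0.437 = 2.288.
fm × 4.3 + 1 − fm = 2.288  ⇒  fm × (4.3 − 1) = 1.288  ⇒  fm = 0.39.

0.39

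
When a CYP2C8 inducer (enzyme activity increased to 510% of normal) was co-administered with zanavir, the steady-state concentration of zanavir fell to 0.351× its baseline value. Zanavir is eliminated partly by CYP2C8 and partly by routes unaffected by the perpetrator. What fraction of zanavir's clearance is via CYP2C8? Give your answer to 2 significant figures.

0.45

Write x for the fraction cleared via CYP2C8. The observed steady-state concentration change means clearance rose to 1/0.351 = 2.849 of baseline.
Only the CYP2C8 route changed, so 2.849 = x·5.1 + (1 − x), giving x = 0.45.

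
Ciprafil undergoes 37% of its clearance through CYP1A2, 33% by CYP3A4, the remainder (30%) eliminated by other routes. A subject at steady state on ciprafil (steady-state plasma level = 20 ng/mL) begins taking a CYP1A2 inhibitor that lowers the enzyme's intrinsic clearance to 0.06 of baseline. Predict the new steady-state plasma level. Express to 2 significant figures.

CYP1A2: 0.37 × 0.06 = 0.0222
CYP3A4: 0.33 (unchanged)
Other: 0.3 (unchanged)
New clearance relative to baseline: 0.0222 + 0.33 + 0.3 = 0.6522.
New steady-state plasma level = baseline ÷ relative clearance = 20 / 0.6522 = 31 ng/mL.

31 ng/mL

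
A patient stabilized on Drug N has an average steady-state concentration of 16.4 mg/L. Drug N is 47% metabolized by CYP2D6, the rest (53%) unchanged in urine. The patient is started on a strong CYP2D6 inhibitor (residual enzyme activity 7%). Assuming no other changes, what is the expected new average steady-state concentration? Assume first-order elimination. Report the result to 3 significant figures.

The CYP2D6 pathway (47% of clearance) drops to 0.07× activity: 0.47 × 0.07 = 0.0329.
Non-CYP routes (53%) are unchanged.
New clearance relative to baseline: 0.0329 + 0.53 = 0.5629.
With dosing unchanged, average steady-state concentration scales as 1/CL: 16.4 / 0.5629 = 29.1 mg/L.

29.1 mg/L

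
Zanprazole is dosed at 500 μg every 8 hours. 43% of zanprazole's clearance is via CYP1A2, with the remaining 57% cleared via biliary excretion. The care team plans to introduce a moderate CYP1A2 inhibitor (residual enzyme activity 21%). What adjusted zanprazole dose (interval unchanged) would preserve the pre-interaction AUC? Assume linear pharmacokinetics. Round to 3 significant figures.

330 μg

CYP1A2: 0.43 × 0.21 = 0.0903
Other: 0.57 (unchanged)
CL_new/CL_old = 0.0903 + 0.57 = 0.6603.
To maintain the same steady-state level, dose must scale with clearance: new dose = 500 × 0.6603 = 330 μg.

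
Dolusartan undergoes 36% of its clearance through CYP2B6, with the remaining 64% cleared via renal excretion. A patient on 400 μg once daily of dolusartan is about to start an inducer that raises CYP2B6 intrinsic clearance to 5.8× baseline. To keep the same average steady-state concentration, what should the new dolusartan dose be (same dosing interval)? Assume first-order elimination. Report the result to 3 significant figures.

1.09 × 10³ μg

The CYP2B6 pathway (36% of clearance) increases to 5.8× activity: 0.36 × 5.8 = 2.088.
Non-CYP routes (64%) are unchanged.
Relative clearance = 2.088 + 0.64 = 2.728.
To maintain the same steady-state level, dose must scale with clearance: new dose = 400 × 2.728 = 1.09 × 10³ μg.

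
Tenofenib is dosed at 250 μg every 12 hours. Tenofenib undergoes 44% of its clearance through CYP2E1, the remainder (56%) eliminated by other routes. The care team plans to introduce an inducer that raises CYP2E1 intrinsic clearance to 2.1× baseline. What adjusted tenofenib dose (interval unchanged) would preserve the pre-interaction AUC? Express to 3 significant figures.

371 μg

CYP2E1: 0.44 × 2.1 = 0.924
Other: 0.56 (unchanged)
Relative clearance = 0.924 + 0.56 = 1.484.
To maintain the same steady-state level, dose must scale with clearance: new dose = 250 × 1.484 = 371 μg.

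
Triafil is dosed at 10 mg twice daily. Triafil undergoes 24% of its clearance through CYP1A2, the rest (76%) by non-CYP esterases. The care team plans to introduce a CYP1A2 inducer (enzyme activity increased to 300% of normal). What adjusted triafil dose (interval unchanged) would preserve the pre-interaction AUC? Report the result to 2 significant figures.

CYP1A2: 0.24 × 3 = 0.72
Other: 0.76 (unchanged)
New clearance relative to baseline: 0.72 + 0.76 = 1.48.
Exposure is unchanged when dose changes in proportion to clearance. New dose = 10 mg × 1.48 = 15 mg.

15 mg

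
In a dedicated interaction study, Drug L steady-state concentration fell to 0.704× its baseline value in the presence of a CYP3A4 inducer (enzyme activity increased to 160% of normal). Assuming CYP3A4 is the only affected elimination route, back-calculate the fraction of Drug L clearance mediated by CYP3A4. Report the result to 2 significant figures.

Call the CYP3A4 fraction fm. After the interaction, CL_new/CL_old = fm × 1.6 + (1 − fm).
Steady-state concentration ratio = 1 / (new CL fraction), so new CL fraction = 1 / 0.704 = 1.42.
fm × 1.6 + 1 − fm = 1.42  ⇒  fm × (1.6 − 1) = 0.4205  ⇒  fm = 0.70.

0.70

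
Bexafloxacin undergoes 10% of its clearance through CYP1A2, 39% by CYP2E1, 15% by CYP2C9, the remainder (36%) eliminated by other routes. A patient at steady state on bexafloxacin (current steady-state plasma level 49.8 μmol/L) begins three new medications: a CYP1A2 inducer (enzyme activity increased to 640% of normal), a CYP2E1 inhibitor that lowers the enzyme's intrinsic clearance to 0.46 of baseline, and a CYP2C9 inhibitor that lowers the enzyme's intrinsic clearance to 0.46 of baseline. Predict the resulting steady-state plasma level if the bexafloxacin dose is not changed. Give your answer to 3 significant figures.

39.9 μmol/L

The CYP1A2 pathway (10% of clearance) is boosted to 6.4× activity: 0.1 × 6.4 = 0.64.
The CYP2E1 pathway (39% of clearance) is reduced to 0.46× activity: 0.39 × 0.46 = 0.1794.
The CYP2C9 pathway (15% of clearance) drops to 0.46× activity: 0.15 × 0.46 = 0.069.
The remaining 36% of clearance is unaffected.
Relative clearance = 0.64 + 0.1794 + 0.069 + 0.36 = 1.2484.
Dividing the baseline by the relative clearance: 49.8 / 1.2484 = 39.9 μmol/L.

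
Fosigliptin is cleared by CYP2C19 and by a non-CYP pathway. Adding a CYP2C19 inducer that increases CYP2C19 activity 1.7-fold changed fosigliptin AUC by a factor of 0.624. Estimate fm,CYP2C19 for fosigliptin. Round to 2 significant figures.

Let fm be the CYP2C19 fraction. New clearance relative to baseline = fm × 1.7 + (1 − fm).
AUC ratio = 1 / (new CL fraction), so new CL fraction = 1 / 0.624 = 1.603.
fm × 1.7 + 1 − fm = 1.603  ⇒  fm × (1.7 − 1) = 0.6026  ⇒  fm = 0.86.

0.86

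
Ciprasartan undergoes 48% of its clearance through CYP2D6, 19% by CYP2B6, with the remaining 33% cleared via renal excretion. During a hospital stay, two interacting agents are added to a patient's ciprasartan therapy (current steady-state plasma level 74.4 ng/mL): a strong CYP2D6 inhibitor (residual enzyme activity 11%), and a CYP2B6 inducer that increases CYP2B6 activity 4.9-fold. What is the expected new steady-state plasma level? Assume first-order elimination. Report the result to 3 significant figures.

The CYP2D6 pathway (48% of clearance) falls to 0.11× activity: 0.48 × 0.11 = 0.0528.
The CYP2B6 pathway (19% of clearance) increases to 4.9× activity: 0.19 × 4.9 = 0.931.
The remaining 33% of clearance is unaffected.
Relative clearance = 0.0528 + 0.931 + 0.33 = 1.3138.
New steady-state plasma level = 74.4 / 1.3138 = 56.6 ng/mL (concentration scales inversely with clearance).

56.6 ng/mL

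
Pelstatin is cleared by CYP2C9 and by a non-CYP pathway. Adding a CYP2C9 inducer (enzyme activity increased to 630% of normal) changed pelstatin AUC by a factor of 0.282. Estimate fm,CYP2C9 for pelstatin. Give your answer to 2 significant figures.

0.48

CL'/CL = 1 / 0.282 = 3.546
6.3·fm + (1 − fm) = 3.546
fm = (3.546 − 1) / (6.3 − 1) = 0.48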